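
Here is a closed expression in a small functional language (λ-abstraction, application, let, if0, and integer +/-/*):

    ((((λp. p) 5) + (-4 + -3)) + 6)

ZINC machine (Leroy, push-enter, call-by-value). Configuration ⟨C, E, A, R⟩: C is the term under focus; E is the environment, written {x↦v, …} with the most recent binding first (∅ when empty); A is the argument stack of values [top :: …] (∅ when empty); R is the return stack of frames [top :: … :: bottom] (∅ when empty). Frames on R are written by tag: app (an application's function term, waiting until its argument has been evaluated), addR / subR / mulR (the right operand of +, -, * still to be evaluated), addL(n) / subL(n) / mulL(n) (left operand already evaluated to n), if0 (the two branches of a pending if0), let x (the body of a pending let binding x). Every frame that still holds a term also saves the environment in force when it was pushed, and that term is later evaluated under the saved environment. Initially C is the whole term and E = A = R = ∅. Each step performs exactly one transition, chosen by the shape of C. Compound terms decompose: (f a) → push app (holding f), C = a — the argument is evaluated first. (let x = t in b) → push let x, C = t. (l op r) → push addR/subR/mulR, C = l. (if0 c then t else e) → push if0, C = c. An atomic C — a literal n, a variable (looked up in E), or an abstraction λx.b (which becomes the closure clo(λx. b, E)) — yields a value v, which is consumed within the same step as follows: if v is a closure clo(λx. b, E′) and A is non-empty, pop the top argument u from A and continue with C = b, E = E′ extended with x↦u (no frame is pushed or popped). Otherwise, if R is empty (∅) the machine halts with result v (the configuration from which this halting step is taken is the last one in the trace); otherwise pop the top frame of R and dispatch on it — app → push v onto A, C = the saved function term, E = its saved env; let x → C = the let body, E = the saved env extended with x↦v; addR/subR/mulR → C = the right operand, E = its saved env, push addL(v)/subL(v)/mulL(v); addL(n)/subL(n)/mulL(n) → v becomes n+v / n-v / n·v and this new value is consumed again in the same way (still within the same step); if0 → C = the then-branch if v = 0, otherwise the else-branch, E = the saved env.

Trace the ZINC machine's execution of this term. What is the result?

step 0: [C=((((λp. p) 5) + (-4 + -3)) + 6) | E=∅ | A=∅ | R=∅]
step 1: [C=(((λp. p) 5) + (-4 + -3)) | E=∅ | A=∅ | R=[addR]]
step 2: [C=((λp. p) 5) | E=∅ | A=∅ | R=[addR :: addR]]
step 3: [C=5 | E=∅ | A=∅ | R=[app :: addR :: addR]]
step 4: [C=(λp. p) | E=∅ | A=[5] | R=[addR :: addR]]
step 5: [C=p | E={p↦5} | A=∅ | R=[addR :: addR]]
step 6: [C=(-4 + -3) | E=∅ | A=∅ | R=[addL(5) :: addR]]
step 7: [C=-4 | E=∅ | A=∅ | R=[addR :: addL(5) :: addR]]
step 8: [C=-3 | E=∅ | A=∅ | R=[addL(-4) :: addL(5) :: addR]]
step 9: [C=6 | E=∅ | A=∅ | R=[addL(-2)]]
→ final value 4

Answer: 4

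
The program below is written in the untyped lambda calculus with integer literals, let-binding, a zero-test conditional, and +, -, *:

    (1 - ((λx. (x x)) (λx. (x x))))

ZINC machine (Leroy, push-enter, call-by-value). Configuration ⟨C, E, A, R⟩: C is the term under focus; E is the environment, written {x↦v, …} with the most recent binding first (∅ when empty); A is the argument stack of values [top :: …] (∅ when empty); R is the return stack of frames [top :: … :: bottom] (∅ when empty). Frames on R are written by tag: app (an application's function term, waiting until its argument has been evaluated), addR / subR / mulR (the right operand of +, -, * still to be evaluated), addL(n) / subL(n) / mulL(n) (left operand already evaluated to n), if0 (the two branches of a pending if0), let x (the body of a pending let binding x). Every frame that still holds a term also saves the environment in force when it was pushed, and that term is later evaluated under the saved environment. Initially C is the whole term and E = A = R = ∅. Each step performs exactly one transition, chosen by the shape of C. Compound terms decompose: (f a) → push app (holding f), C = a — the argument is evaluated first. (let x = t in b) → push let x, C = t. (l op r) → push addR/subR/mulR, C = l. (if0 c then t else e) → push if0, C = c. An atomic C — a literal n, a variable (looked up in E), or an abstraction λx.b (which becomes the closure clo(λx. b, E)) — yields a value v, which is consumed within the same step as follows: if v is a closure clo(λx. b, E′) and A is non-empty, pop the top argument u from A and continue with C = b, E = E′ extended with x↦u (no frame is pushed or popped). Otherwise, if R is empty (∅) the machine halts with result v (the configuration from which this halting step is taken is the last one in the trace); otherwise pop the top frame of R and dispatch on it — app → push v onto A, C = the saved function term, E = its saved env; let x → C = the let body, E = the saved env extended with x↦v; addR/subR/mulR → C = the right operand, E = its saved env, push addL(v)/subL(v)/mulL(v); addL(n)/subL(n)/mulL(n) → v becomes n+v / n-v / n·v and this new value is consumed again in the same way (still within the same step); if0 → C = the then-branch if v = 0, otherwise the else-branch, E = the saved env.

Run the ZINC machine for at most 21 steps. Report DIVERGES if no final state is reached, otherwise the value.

Answer: DIVERGES (no final state within 21 steps)

Execution trace:
[0] ⟨C=(1 - ((λx. (x x)) (λx. (x x)))); E=∅; A=∅; R=∅⟩
[1] ⟨C=1; E=∅; A=∅; R=[subR]⟩
[2] ⟨C=((λx. (x x)) (λx. (x x))); E=∅; A=∅; R=[subL(1)]⟩
[3] ⟨C=(λx. (x x)); E=∅; A=∅; R=[app :: subL(1)]⟩
[4] ⟨C=(λx. (x x)); E=∅; A=[clo(λx. (x x), ∅)]; R=[subL(1)]⟩
[5] ⟨C=(x x); E={x↦clo(λx. (x x), ∅)}; A=∅; R=[subL(1)]⟩
[6] ⟨C=x; E={x↦clo(λx. (x x), ∅)}; A=∅; R=[app :: subL(1)]⟩
[7] ⟨C=x; E={x↦clo(λx. (x x), ∅)}; A=[clo(λx. (x x), ∅)]; R=[subL(1)]⟩
… configuration repeats with period 3 (steps 5–7 recur indefinitely) …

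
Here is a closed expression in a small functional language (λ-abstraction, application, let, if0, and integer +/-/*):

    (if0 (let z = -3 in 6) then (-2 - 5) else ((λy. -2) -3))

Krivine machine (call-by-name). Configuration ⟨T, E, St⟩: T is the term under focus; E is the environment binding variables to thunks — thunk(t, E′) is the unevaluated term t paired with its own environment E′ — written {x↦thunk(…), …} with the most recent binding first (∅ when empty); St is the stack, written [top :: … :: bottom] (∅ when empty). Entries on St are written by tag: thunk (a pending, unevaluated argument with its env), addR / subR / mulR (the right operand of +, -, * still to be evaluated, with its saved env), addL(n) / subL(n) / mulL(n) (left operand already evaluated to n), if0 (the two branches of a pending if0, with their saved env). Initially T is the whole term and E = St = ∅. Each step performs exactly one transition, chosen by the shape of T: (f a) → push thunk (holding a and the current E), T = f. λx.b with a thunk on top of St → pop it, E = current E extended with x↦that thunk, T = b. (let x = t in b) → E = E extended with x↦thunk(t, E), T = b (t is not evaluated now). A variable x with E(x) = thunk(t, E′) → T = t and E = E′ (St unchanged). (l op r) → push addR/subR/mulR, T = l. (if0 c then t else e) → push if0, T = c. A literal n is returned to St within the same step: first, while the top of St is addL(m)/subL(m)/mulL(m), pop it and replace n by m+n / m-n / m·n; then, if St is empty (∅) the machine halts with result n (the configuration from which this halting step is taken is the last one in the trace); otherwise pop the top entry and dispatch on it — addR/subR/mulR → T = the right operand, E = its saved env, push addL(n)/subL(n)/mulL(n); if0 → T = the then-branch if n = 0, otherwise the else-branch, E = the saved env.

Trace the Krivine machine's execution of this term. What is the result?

Answer: -2

Machine steps:
[0] <T=(if0 (let z = -3 in 6) then (-2 - 5) else ((λy. -2) -3)), E=∅, St=∅>
[1] <T=(let z = -3 in 6), E=∅, St=[if0]>
[2] <T=6, E={z↦thunk(-3, ∅)}, St=[if0]>
[3] <T=((λy. -2) -3), E=∅, St=∅>
[4] <T=(λy. -2), E=∅, St=[thunk]>
[5] <T=-2, E={y↦thunk(-3, ∅)}, St=∅>
→ final value -2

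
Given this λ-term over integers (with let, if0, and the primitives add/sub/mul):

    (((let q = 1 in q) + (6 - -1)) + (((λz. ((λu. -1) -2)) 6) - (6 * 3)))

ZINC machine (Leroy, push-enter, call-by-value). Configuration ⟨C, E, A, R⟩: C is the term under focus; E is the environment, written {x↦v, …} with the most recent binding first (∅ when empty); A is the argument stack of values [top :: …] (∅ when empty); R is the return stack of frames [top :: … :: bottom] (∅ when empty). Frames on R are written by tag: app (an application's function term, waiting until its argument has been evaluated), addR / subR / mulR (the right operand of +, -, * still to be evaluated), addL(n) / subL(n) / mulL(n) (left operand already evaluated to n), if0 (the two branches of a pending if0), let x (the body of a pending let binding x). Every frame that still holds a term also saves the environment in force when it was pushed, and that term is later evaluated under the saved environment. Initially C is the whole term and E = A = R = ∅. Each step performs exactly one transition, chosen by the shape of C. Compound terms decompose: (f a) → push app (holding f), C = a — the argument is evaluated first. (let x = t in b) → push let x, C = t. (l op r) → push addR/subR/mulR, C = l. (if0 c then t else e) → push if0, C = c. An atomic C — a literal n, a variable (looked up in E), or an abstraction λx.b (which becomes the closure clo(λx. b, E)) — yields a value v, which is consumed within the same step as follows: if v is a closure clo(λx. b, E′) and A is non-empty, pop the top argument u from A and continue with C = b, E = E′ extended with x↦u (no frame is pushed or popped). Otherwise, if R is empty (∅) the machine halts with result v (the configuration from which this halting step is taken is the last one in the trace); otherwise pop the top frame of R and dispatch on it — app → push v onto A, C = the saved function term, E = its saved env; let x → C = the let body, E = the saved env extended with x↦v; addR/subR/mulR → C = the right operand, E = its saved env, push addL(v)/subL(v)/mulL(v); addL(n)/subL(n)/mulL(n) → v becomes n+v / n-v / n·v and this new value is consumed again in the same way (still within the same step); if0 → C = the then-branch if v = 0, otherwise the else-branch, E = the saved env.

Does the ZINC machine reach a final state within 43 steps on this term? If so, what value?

0. <C=(((let q = 1 in q) + (6 - -1)) + (((λz. ((λu. -1) -2)) 6) - (6 * 3))), E=∅, A=∅, R=∅>
1. <C=((let q = 1 in q) + (6 - -1)), E=∅, A=∅, R=[addR]>
2. <C=(let q = 1 in q), E=∅, A=∅, R=[addR :: addR]>
3. <C=1, E=∅, A=∅, R=[let q :: addR :: addR]>
4. <C=q, E={q↦1}, A=∅, R=[addR :: addR]>
5. <C=(6 - -1), E=∅, A=∅, R=[addL(1) :: addR]>
6. <C=6, E=∅, A=∅, R=[subR :: addL(1) :: addR]>
7. <C=-1, E=∅, A=∅, R=[subL(6) :: addL(1) :: addR]>
8. <C=(((λz. ((λu. -1) -2)) 6) - (6 * 3)), E=∅, A=∅, R=[addL(8)]>
9. <C=((λz. ((λu. -1) -2)) 6), E=∅, A=∅, R=[subR :: addL(8)]>
10. <C=6, E=∅, A=∅, R=[app :: subR :: addL(8)]>
11. <C=(λz. ((λu. -1) -2)), E=∅, A=[6], R=[subR :: addL(8)]>
12. <C=((λu. -1) -2), E={z↦6}, A=∅, R=[subR :: addL(8)]>
13. <C=-2, E={z↦6}, A=∅, R=[app :: subR :: addL(8)]>
14. <C=(λu. -1), E={z↦6}, A=[-2], R=[subR :: addL(8)]>
15. <C=-1, E={u↦-2, z↦6}, A=∅, R=[subR :: addL(8)]>
16. <C=(6 * 3), E=∅, A=∅, R=[subL(-1) :: addL(8)]>
17. <C=6, E=∅, A=∅, R=[mulR :: subL(-1) :: addL(8)]>
18. <C=3, E=∅, A=∅, R=[mulL(6) :: subL(-1) :: addL(8)]>
→ final value -11

Answer: -11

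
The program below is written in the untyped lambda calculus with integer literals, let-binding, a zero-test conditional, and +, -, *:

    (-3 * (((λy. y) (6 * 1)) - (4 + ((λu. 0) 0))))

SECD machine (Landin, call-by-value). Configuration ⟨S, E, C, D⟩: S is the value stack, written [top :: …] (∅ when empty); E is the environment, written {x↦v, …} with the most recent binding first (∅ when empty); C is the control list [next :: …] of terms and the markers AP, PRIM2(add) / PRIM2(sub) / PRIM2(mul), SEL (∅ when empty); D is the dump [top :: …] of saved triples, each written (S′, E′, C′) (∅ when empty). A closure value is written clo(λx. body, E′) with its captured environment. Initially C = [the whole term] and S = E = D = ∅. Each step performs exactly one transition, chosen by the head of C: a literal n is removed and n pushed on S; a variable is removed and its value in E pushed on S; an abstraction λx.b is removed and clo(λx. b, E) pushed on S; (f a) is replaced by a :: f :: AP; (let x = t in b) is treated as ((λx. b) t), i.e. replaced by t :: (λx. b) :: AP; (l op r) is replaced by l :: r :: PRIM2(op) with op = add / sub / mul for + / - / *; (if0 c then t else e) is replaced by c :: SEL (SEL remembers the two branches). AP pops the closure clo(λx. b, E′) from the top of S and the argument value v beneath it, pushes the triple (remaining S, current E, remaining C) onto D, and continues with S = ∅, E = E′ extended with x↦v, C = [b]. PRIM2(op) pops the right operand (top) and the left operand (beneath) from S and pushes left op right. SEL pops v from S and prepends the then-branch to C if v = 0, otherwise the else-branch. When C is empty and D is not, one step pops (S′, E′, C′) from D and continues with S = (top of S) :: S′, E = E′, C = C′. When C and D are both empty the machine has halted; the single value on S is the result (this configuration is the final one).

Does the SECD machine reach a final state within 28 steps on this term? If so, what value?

t=0: [S=∅ | E=∅ | C=[(-3 * (((λy. y) (6 * 1)) - (4 + ((λu. 0) 0))))] | D=∅]
t=1: [S=∅ | E=∅ | C=[-3 :: (((λy. y) (6 * 1)) - (4 + ((λu. 0) 0))) :: PRIM2(mul)] | D=∅]
t=2: [S=[-3] | E=∅ | C=[(((λy. y) (6 * 1)) - (4 + ((λu. 0) 0))) :: PRIM2(mul)] | D=∅]
t=3: [S=[-3] | E=∅ | C=[((λy. y) (6 * 1)) :: (4 + ((λu. 0) 0)) :: PRIM2(sub) :: PRIM2(mul)] | D=∅]
t=4: [S=[-3] | E=∅ | C=[(6 * 1) :: (λy. y) :: AP :: (4 + ((λu. 0) 0)) :: PRIM2(sub) :: PRIM2(mul)] | D=∅]
t=5: [S=[-3] | E=∅ | C=[6 :: 1 :: PRIM2(mul) :: (λy. y) :: AP :: (4 + ((λu. 0) 0)) :: PRIM2(sub) :: PRIM2(mul)] | D=∅]
t=6: [S=[6 :: -3] | E=∅ | C=[1 :: PRIM2(mul) :: (λy. y) :: AP :: (4 + ((λu. 0) 0)) :: PRIM2(sub) :: PRIM2(mul)] | D=∅]
t=7: [S=[1 :: 6 :: -3] | E=∅ | C=[PRIM2(mul) :: (λy. y) :: AP :: (4 + ((λu. 0) 0)) :: PRIM2(sub) :: PRIM2(mul)] | D=∅]
t=8: [S=[6 :: -3] | E=∅ | C=[(λy. y) :: AP :: (4 + ((λu. 0) 0)) :: PRIM2(sub) :: PRIM2(mul)] | D=∅]
t=9: [S=[clo(λy. y, ∅) :: 6 :: -3] | E=∅ | C=[AP :: (4 + ((λu. 0) 0)) :: PRIM2(sub) :: PRIM2(mul)] | D=∅]
t=10: [S=∅ | E={y↦6} | C=[y] | D=[([-3], ∅, [(4 + ((λu. 0) 0)) :: PRIM2(sub) :: PRIM2(mul)])]]
t=11: [S=[6] | E={y↦6} | C=∅ | D=[([-3], ∅, [(4 + ((λu. 0) 0)) :: PRIM2(sub) :: PRIM2(mul)])]]
t=12: [S=[6 :: -3] | E=∅ | C=[(4 + ((λu. 0) 0)) :: PRIM2(sub) :: PRIM2(mul)] | D=∅]
t=13: [S=[6 :: -3] | E=∅ | C=[4 :: ((λu. 0) 0) :: PRIM2(add) :: PRIM2(sub) :: PRIM2(mul)] | D=∅]
t=14: [S=[4 :: 6 :: -3] | E=∅ | C=[((λu. 0) 0) :: PRIM2(add) :: PRIM2(sub) :: PRIM2(mul)] | D=∅]
t=15: [S=[4 :: 6 :: -3] | E=∅ | C=[0 :: (λu. 0) :: AP :: PRIM2(add) :: PRIM2(sub) :: PRIM2(mul)] | D=∅]
t=16: [S=[0 :: 4 :: 6 :: -3] | E=∅ | C=[(λu. 0) :: AP :: PRIM2(add) :: PRIM2(sub) :: PRIM2(mul)] | D=∅]
t=17: [S=[clo(λu. 0, ∅) :: 0 :: 4 :: 6 :: -3] | E=∅ | C=[AP :: PRIM2(add) :: PRIM2(sub) :: PRIM2(mul)] | D=∅]
t=18: [S=∅ | E={u↦0} | C=[0] | D=[([4 :: 6 :: -3], ∅, [PRIM2(add) :: PRIM2(sub) :: PRIM2(mul)])]]
t=19: [S=[0] | E={u↦0} | C=∅ | D=[([4 :: 6 :: -3], ∅, [PRIM2(add) :: PRIM2(sub) :: PRIM2(mul)])]]
t=20: [S=[0 :: 4 :: 6 :: -3] | E=∅ | C=[PRIM2(add) :: PRIM2(sub) :: PRIM2(mul)] | D=∅]
t=21: [S=[4 :: 6 :: -3] | E=∅ | C=[PRIM2(sub) :: PRIM2(mul)] | D=∅]
t=22: [S=[2 :: -3] | E=∅ | C=[PRIM2(mul)] | D=∅]
t=23: [S=[-6] | E=∅ | C=∅ | D=∅]
→ final value -6

Answer: -6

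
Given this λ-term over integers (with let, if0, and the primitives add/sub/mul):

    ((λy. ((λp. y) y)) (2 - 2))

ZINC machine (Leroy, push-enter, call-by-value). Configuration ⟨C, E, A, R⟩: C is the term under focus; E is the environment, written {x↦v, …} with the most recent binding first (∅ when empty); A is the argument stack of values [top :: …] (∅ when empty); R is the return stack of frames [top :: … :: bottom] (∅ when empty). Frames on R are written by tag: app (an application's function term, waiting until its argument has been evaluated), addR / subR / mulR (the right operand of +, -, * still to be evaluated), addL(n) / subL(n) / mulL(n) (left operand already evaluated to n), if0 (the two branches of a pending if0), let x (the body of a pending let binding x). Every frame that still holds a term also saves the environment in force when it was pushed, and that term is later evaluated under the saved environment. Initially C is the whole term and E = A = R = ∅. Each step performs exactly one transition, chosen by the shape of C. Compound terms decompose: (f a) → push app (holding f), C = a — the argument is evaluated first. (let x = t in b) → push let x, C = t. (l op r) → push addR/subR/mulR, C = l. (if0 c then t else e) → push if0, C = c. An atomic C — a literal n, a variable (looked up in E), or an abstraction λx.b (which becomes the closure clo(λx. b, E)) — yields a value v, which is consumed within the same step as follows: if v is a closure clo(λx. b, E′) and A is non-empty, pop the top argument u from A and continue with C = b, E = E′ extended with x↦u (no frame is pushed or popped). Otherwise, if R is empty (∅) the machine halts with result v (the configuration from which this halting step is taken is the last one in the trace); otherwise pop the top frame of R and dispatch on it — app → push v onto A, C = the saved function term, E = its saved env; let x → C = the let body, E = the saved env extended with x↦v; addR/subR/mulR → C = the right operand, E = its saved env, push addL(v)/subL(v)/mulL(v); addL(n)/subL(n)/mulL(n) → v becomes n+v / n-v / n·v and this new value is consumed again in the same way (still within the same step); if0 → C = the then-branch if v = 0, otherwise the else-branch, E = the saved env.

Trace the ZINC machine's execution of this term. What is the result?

Answer: 0

Derivation:
[0] [C=((λy. ((λp. y) y)) (2 - 2)) | E=∅ | A=∅ | R=∅]
[1] [C=(2 - 2) | E=∅ | A=∅ | R=[app]]
[2] [C=2 | E=∅ | A=∅ | R=[subR :: app]]
[3] [C=2 | E=∅ | A=∅ | R=[subL(2) :: app]]
[4] [C=(λy. ((λp. y) y)) | E=∅ | A=[0] | R=∅]
[5] [C=((λp. y) y) | E={y↦0} | A=∅ | R=∅]
[6] [C=y | E={y↦0} | A=∅ | R=[app]]
[7] [C=(λp. y) | E={y↦0} | A=[0] | R=∅]
[8] [C=y | E={p↦0, y↦0} | A=∅ | R=∅]
→ final value 0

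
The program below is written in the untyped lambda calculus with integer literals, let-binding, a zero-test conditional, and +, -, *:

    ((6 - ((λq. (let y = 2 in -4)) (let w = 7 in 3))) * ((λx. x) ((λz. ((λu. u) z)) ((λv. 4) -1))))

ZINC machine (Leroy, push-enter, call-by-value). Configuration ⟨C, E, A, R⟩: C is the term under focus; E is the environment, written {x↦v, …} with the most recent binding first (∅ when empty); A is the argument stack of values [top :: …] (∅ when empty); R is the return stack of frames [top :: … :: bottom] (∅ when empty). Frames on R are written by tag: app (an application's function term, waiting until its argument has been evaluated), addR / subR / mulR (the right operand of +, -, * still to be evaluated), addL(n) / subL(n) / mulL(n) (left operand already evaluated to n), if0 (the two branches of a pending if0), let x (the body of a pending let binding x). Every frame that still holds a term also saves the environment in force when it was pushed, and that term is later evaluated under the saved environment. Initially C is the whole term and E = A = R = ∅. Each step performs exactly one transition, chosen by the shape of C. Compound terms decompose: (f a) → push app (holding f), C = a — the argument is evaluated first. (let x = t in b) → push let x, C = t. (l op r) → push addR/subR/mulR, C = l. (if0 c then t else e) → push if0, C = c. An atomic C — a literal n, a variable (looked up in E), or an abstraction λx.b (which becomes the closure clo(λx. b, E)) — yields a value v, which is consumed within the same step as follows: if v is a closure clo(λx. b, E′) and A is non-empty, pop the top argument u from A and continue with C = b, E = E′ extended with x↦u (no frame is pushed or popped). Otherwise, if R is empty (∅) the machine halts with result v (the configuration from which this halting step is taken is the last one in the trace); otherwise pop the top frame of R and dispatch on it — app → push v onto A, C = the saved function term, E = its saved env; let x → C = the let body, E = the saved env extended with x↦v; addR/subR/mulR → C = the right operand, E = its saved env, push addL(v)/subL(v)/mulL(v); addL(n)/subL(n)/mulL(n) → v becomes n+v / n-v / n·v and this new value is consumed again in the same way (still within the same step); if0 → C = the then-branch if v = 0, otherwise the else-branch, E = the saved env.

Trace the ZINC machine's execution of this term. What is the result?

Answer: 40

Derivation:
[0] ⟨C=((6 - ((λq. (let y = 2 in -4)) (let w = 7 in 3))) * ((λx. x) ((λz. ((λu. u) z)) ((λv. 4) -1)))); E=∅; A=∅; R=∅⟩
[1] ⟨C=(6 - ((λq. (let y = 2 in -4)) (let w = 7 in 3))); E=∅; A=∅; R=[mulR]⟩
[2] ⟨C=6; E=∅; A=∅; R=[subR :: mulR]⟩
[3] ⟨C=((λq. (let y = 2 in -4)) (let w = 7 in 3)); E=∅; A=∅; R=[subL(6) :: mulR]⟩
[4] ⟨C=(let w = 7 in 3); E=∅; A=∅; R=[app :: subL(6) :: mulR]⟩
[5] ⟨C=7; E=∅; A=∅; R=[let w :: app :: subL(6) :: mulR]⟩
[6] ⟨C=3; E={w↦7}; A=∅; R=[app :: subL(6) :: mulR]⟩
[7] ⟨C=(λq. (let y = 2 in -4)); E=∅; A=[3]; R=[subL(6) :: mulR]⟩
[8] ⟨C=(let y = 2 in -4); E={q↦3}; A=∅; R=[subL(6) :: mulR]⟩
[9] ⟨C=2; E={q↦3}; A=∅; R=[let y :: subL(6) :: mulR]⟩
[10] ⟨C=-4; E={y↦2, q↦3}; A=∅; R=[subL(6) :: mulR]⟩
[11] ⟨C=((λx. x) ((λz. ((λu. u) z)) ((λv. 4) -1))); E=∅; A=∅; R=[mulL(10)]⟩
[12] ⟨C=((λz. ((λu. u) z)) ((λv. 4) -1)); E=∅; A=∅; R=[app :: mulL(10)]⟩
[13] ⟨C=((λv. 4) -1); E=∅; A=∅; R=[app :: app :: mulL(10)]⟩
[14] ⟨C=-1; E=∅; A=∅; R=[app :: app :: app :: mulL(10)]⟩
[15] ⟨C=(λv. 4); E=∅; A=[-1]; R=[app :: app :: mulL(10)]⟩
[16] ⟨C=4; E={v↦-1}; A=∅; R=[app :: app :: mulL(10)]⟩
[17] ⟨C=(λz. ((λu. u) z)); E=∅; A=[4]; R=[app :: mulL(10)]⟩
[18] ⟨C=((λu. u) z); E={z↦4}; A=∅; R=[app :: mulL(10)]⟩
[19] ⟨C=z; E={z↦4}; A=∅; R=[app :: app :: mulL(10)]⟩
[20] ⟨C=(λu. u); E={z↦4}; A=[4]; R=[app :: mulL(10)]⟩
[21] ⟨C=u; E={u↦4, z↦4}; A=∅; R=[app :: mulL(10)]⟩
[22] ⟨C=(λx. x); E=∅; A=[4]; R=[mulL(10)]⟩
[23] ⟨C=x; E={x↦4}; A=∅; R=[mulL(10)]⟩
→ final value 40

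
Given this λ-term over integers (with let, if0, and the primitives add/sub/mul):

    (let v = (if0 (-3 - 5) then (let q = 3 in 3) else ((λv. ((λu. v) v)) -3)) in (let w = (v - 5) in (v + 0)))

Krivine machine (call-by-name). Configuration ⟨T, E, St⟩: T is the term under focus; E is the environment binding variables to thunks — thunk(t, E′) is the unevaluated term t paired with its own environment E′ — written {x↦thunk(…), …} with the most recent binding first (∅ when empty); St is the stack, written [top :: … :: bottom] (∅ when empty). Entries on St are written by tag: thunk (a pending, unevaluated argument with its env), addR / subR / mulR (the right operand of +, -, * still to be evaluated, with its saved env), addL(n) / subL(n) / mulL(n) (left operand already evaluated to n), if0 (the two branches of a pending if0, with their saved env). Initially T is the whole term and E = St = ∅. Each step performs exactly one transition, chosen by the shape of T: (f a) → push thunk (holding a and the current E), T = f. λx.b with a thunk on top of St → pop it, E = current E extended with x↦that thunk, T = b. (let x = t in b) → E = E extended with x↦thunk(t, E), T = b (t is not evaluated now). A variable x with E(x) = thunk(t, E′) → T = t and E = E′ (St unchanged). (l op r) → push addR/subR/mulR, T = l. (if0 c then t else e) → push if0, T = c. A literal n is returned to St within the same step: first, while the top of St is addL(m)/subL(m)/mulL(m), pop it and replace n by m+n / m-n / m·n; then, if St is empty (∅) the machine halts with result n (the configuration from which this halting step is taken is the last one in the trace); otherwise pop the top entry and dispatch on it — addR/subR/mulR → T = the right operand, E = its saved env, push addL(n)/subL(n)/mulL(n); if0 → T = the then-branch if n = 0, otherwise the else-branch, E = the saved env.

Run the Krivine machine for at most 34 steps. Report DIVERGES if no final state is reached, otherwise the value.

Answer: -3

Derivation:
step 0: ⟨T=(let v = (if0 (-3 - 5) then (let q = 3 in 3) else ((λv. ((λu. v) v)) -3)) in (let w = (v - 5) in (v + 0))); E=∅; St=∅⟩
step 1: ⟨T=(let w = (v - 5) in (v + 0)); E={v↦thunk((if0 (-3 - 5) then (let q = 3 in 3) else ((λv. ((λu. v) v)) -3)), ∅)}; St=∅⟩
step 2: ⟨T=(v + 0); E={w↦thunk((v - 5), {v↦thunk((if0 (-3 - 5) then (let q = 3 in 3) else ((λv. ((λu. v) v)) -3)), ∅)}), v↦thunk((if0 (-3 - 5) then (let q = 3 in 3) else ((λv. ((λu. v) v)) -3)), ∅)}; St=∅⟩
step 3: ⟨T=v; E={w↦thunk((v - 5), {v↦thunk((if0 (-3 - 5) then (let q = 3 in 3) else ((λv. ((λu. v) v)) -3)), ∅)}), v↦thunk((if0 (-3 - 5) then (let q = 3 in 3) else ((λv. ((λu. v) v)) -3)), ∅)}; St=[addR]⟩
step 4: ⟨T=(if0 (-3 - 5) then (let q = 3 in 3) else ((λv. ((λu. v) v)) -3)); E=∅; St=[addR]⟩
step 5: ⟨T=(-3 - 5); E=∅; St=[if0 :: addR]⟩
step 6: ⟨T=-3; E=∅; St=[subR :: if0 :: addR]⟩
step 7: ⟨T=5; E=∅; St=[subL(-3) :: if0 :: addR]⟩
step 8: ⟨T=((λv. ((λu. v) v)) -3); E=∅; St=[addR]⟩
step 9: ⟨T=(λv. ((λu. v) v)); E=∅; St=[thunk :: addR]⟩
step 10: ⟨T=((λu. v) v); E={v↦thunk(-3, ∅)}; St=[addR]⟩
step 11: ⟨T=(λu. v); E={v↦thunk(-3, ∅)}; St=[thunk :: addR]⟩
step 12: ⟨T=v; E={u↦thunk(v, {v↦thunk(-3, ∅)}), v↦thunk(-3, ∅)}; St=[addR]⟩
step 13: ⟨T=-3; E=∅; St=[addR]⟩
step 14: ⟨T=0; E={w↦thunk((v - 5), {v↦thunk((if0 (-3 - 5) then (let q = 3 in 3) else ((λv. ((λu. v) v)) -3)), ∅)}), v↦thunk((if0 (-3 - 5) then (let q = 3 in 3) else ((λv. ((λu. v) v)) -3)), ∅)}; St=[addL(-3)]⟩
→ final value -3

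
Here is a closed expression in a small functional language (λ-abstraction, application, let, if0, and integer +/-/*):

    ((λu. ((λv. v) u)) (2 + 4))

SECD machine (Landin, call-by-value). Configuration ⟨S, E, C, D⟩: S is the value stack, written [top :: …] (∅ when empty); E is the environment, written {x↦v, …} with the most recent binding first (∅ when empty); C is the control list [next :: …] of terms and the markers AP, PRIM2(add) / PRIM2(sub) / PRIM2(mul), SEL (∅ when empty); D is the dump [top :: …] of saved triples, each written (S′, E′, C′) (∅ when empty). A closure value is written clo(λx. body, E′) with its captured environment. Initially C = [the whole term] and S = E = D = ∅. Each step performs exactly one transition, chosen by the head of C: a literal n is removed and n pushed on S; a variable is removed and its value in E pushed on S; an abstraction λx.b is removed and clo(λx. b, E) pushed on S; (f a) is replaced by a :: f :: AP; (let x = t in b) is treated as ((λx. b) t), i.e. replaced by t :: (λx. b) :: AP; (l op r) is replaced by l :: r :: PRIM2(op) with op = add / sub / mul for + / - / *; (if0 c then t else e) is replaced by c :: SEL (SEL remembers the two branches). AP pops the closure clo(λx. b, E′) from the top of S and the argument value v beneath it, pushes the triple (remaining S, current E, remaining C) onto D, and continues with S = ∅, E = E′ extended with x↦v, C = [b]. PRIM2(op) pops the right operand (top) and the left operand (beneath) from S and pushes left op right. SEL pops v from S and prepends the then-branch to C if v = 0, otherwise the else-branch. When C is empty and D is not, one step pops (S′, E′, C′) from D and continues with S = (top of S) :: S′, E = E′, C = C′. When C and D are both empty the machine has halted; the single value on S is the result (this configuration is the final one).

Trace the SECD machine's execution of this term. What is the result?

Answer: 6

Execution trace:
t=0: ⟨S=∅; E=∅; C=[((λu. ((λv. v) u)) (2 + 4))]; D=∅⟩
t=1: ⟨S=∅; E=∅; C=[(2 + 4) :: (λu. ((λv. v) u)) :: AP]; D=∅⟩
t=2: ⟨S=∅; E=∅; C=[2 :: 4 :: PRIM2(add) :: (λu. ((λv. v) u)) :: AP]; D=∅⟩
t=3: ⟨S=[2]; E=∅; C=[4 :: PRIM2(add) :: (λu. ((λv. v) u)) :: AP]; D=∅⟩
t=4: ⟨S=[4 :: 2]; E=∅; C=[PRIM2(add) :: (λu. ((λv. v) u)) :: AP]; D=∅⟩
t=5: ⟨S=[6]; E=∅; C=[(λu. ((λv. v) u)) :: AP]; D=∅⟩
t=6: ⟨S=[clo(λu. ((λv. v) u), ∅) :: 6]; E=∅; C=[AP]; D=∅⟩
t=7: ⟨S=∅; E={u↦6}; C=[((λv. v) u)]; D=[(∅, ∅, ∅)]⟩
t=8: ⟨S=∅; E={u↦6}; C=[u :: (λv. v) :: AP]; D=[(∅, ∅, ∅)]⟩
t=9: ⟨S=[6]; E={u↦6}; C=[(λv. v) :: AP]; D=[(∅, ∅, ∅)]⟩
t=10: ⟨S=[clo(λv. v, {u↦6}) :: 6]; E={u↦6}; C=[AP]; D=[(∅, ∅, ∅)]⟩
t=11: ⟨S=∅; E={v↦6, u↦6}; C=[v]; D=[(∅, {u↦6}, ∅) :: (∅, ∅, ∅)]⟩
t=12: ⟨S=[6]; E={v↦6, u↦6}; C=∅; D=[(∅, {u↦6}, ∅) :: (∅, ∅, ∅)]⟩
t=13: ⟨S=[6]; E={u↦6}; C=∅; D=[(∅, ∅, ∅)]⟩
t=14: ⟨S=[6]; E=∅; C=∅; D=∅⟩
→ final value 6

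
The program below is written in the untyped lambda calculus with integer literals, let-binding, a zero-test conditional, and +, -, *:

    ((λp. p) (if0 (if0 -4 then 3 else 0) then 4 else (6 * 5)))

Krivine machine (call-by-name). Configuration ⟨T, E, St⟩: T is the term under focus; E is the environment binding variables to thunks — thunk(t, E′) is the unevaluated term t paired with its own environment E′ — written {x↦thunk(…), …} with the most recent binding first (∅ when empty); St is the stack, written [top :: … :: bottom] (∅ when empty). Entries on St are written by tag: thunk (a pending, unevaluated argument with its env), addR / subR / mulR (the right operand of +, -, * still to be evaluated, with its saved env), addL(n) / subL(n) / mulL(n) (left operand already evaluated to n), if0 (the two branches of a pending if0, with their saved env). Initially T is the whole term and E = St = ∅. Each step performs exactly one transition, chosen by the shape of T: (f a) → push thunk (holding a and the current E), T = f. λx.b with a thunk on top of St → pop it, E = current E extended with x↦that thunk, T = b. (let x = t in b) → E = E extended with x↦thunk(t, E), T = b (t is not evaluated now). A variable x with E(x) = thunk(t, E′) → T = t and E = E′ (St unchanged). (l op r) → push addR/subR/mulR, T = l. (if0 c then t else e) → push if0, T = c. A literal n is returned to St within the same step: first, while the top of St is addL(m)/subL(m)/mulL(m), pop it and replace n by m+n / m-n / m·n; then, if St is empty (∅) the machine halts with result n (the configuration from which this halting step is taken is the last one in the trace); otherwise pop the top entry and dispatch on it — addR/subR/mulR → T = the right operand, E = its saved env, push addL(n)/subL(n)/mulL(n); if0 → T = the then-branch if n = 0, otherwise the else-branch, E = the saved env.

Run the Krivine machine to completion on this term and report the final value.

Answer: 4

Execution trace:
[0] ⟨T=((λp. p) (if0 (if0 -4 then 3 else 0) then 4 else (6 * 5))); E=∅; St=∅⟩
[1] ⟨T=(λp. p); E=∅; St=[thunk]⟩
[2] ⟨T=p; E={p↦thunk((if0 (if0 -4 then 3 else 0) then 4 else (6 * 5)), ∅)}; St=∅⟩
[3] ⟨T=(if0 (if0 -4 then 3 else 0) then 4 else (6 * 5)); E=∅; St=∅⟩
[4] ⟨T=(if0 -4 then 3 else 0); E=∅; St=[if0]⟩
[5] ⟨T=-4; E=∅; St=[if0 :: if0]⟩
[6] ⟨T=0; E=∅; St=[if0]⟩
[7] ⟨T=4; E=∅; St=∅⟩
→ final value 4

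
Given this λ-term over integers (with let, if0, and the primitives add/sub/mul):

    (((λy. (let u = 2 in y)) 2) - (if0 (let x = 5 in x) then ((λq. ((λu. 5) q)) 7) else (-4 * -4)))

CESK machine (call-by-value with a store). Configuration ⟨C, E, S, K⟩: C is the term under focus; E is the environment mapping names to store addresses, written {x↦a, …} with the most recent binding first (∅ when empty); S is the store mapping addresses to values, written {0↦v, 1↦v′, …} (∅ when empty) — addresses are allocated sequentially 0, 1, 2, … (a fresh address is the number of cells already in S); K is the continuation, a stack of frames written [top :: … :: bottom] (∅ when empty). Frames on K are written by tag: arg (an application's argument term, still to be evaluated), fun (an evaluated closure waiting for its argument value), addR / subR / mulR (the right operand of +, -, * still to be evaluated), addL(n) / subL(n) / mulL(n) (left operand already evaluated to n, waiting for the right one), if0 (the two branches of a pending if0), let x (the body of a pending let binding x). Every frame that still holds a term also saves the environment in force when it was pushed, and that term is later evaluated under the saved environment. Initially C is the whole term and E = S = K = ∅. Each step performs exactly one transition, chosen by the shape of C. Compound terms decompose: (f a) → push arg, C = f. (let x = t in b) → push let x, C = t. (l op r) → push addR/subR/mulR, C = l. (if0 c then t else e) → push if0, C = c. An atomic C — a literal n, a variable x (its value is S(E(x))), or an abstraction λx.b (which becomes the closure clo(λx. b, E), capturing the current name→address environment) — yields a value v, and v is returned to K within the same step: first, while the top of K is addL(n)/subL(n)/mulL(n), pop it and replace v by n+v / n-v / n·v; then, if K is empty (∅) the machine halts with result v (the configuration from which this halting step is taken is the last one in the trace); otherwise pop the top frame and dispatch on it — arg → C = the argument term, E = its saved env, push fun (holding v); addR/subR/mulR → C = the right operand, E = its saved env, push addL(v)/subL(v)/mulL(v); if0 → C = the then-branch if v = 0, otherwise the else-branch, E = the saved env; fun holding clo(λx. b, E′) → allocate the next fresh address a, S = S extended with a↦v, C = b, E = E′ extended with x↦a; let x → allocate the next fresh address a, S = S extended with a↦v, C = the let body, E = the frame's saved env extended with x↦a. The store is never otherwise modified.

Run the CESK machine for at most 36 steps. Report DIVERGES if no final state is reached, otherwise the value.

step 0: <C=(((λy. (let u = 2 in y)) 2) - (if0 (let x = 5 in x) then ((λq. ((λu. 5) q)) 7) else (-4 * -4))), E=∅, S=∅, K=∅>
step 1: <C=((λy. (let u = 2 in y)) 2), E=∅, S=∅, K=[subR]>
step 2: <C=(λy. (let u = 2 in y)), E=∅, S=∅, K=[arg :: subR]>
step 3: <C=2, E=∅, S=∅, K=[fun :: subR]>
step 4: <C=(let u = 2 in y), E={y↦0}, S={0↦2}, K=[subR]>
step 5: <C=2, E={y↦0}, S={0↦2}, K=[let u :: subR]>
step 6: <C=y, E={u↦1, y↦0}, S={0↦2, 1↦2}, K=[subR]>
step 7: <C=(if0 (let x = 5 in x) then ((λq. ((λu. 5) q)) 7) else (-4 * -4)), E=∅, S={0↦2, 1↦2}, K=[subL(2)]>
step 8: <C=(let x = 5 in x), E=∅, S={0↦2, 1↦2}, K=[if0 :: subL(2)]>
step 9: <C=5, E=∅, S={0↦2, 1↦2}, K=[let x :: if0 :: subL(2)]>
step 10: <C=x, E={x↦2}, S={0↦2, 1↦2, 2↦5}, K=[if0 :: subL(2)]>
step 11: <C=(-4 * -4), E=∅, S={0↦2, 1↦2, 2↦5}, K=[subL(2)]>
step 12: <C=-4, E=∅, S={0↦2, 1↦2, 2↦5}, K=[mulR :: subL(2)]>
step 13: <C=-4, E=∅, S={0↦2, 1↦2, 2↦5}, K=[mulL(-4) :: subL(2)]>
→ final value -14

Answer: -14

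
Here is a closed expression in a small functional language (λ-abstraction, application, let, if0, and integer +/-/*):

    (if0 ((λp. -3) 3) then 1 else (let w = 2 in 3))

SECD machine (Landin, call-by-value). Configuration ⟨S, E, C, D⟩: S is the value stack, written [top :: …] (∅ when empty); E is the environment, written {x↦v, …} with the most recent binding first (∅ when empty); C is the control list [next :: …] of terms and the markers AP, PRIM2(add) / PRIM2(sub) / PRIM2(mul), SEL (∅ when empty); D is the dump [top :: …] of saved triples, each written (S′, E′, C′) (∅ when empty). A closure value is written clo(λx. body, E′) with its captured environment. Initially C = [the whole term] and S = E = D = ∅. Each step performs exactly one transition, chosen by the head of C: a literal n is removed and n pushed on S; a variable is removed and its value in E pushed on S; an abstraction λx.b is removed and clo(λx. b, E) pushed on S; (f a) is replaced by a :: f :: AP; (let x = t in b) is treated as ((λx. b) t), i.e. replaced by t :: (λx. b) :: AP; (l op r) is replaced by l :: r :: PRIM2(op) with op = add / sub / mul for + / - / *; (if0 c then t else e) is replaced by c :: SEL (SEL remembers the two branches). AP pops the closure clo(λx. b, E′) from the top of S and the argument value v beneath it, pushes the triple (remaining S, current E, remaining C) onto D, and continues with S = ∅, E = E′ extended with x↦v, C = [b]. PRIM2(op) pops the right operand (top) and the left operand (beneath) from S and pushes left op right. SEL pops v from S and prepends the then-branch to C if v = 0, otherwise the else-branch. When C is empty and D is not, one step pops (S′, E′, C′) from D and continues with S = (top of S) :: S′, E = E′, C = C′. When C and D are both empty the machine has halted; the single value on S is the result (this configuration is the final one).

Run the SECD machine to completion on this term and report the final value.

0. <S=∅, E=∅, C=[(if0 ((λp. -3) 3) then 1 else (let w = 2 in 3))], D=∅>
1. <S=∅, E=∅, C=[((λp. -3) 3) :: SEL], D=∅>
2. <S=∅, E=∅, C=[3 :: (λp. -3) :: AP :: SEL], D=∅>
3. <S=[3], E=∅, C=[(λp. -3) :: AP :: SEL], D=∅>
4. <S=[clo(λp. -3, ∅) :: 3], E=∅, C=[AP :: SEL], D=∅>
5. <S=∅, E={p↦3}, C=[-3], D=[(∅, ∅, [SEL])]>
6. <S=[-3], E={p↦3}, C=∅, D=[(∅, ∅, [SEL])]>
7. <S=[-3], E=∅, C=[SEL], D=∅>
8. <S=∅, E=∅, C=[(let w = 2 in 3)], D=∅>
9. <S=∅, E=∅, C=[2 :: (λw. 3) :: AP], D=∅>
10. <S=[2], E=∅, C=[(λw. 3) :: AP], D=∅>
11. <S=[clo(λw. 3, ∅) :: 2], E=∅, C=[AP], D=∅>
12. <S=∅, E={w↦2}, C=[3], D=[(∅, ∅, ∅)]>
13. <S=[3], E={w↦2}, C=∅, D=[(∅, ∅, ∅)]>
14. <S=[3], E=∅, C=∅, D=∅>
→ final value 3

Answer: 3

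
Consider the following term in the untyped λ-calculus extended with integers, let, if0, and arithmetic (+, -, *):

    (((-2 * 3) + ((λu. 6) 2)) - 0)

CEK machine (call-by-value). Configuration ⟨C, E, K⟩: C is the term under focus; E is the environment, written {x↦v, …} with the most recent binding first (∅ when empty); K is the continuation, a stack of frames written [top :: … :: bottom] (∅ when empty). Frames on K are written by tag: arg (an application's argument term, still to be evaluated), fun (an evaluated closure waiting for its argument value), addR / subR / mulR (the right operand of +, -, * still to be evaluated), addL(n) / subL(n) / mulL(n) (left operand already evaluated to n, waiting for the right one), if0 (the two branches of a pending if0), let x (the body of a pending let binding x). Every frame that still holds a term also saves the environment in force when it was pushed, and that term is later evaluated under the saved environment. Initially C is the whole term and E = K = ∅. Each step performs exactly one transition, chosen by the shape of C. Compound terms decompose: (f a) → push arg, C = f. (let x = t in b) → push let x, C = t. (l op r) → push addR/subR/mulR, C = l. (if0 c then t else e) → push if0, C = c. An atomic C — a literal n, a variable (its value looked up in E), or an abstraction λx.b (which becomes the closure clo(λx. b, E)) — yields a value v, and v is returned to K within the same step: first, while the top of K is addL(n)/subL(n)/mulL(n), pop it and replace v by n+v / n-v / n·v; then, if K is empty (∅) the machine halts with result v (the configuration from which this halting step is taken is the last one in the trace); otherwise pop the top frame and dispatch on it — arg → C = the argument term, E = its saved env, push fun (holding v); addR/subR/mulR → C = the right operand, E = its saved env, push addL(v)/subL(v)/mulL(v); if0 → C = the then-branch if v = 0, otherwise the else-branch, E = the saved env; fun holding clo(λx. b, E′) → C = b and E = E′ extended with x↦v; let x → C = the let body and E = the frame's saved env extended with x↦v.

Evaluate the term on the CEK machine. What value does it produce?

Answer: 0

Derivation:
[0] <C=(((-2 * 3) + ((λu. 6) 2)) - 0), E=∅, K=∅>
[1] <C=((-2 * 3) + ((λu. 6) 2)), E=∅, K=[subR]>
[2] <C=(-2 * 3), E=∅, K=[addR :: subR]>
[3] <C=-2, E=∅, K=[mulR :: addR :: subR]>
[4] <C=3, E=∅, K=[mulL(-2) :: addR :: subR]>
[5] <C=((λu. 6) 2), E=∅, K=[addL(-6) :: subR]>
[6] <C=(λu. 6), E=∅, K=[arg :: addL(-6) :: subR]>
[7] <C=2, E=∅, K=[fun :: addL(-6) :: subR]>
[8] <C=6, E={u↦2}, K=[addL(-6) :: subR]>
[9] <C=0, E=∅, K=[subL(0)]>
→ final value 0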